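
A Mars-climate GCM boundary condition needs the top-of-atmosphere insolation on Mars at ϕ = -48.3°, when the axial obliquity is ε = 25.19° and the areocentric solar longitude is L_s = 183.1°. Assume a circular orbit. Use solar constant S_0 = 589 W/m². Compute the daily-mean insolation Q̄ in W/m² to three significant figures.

Q̄ ≈ 130 W/m²

sin δ = sin 25.19° × sin 183.1° = -0.02302, so δ = -1.319°.
cos h₀ = −tan(-48.3°) tan(-1.319°) = -0.0258, h₀ = 1.5966 rad.
Bracket: h₀ sin ϕ sin δ + cos ϕ cos δ sin h₀ = 1.5966×-0.74664×-0.02302 + 0.66523×0.99974×0.99967 = 0.027442 + 0.664838 = 0.692280.
Q̄ = (S_0/π) × [bracket] = (589/π) × 0.692280 = 129.8 W/m².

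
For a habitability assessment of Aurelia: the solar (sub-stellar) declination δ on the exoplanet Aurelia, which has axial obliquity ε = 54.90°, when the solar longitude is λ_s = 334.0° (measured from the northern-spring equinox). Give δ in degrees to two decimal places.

sin δ = sin ε · sin λ_s = sin 54.90° × sin 334.0° = -0.358653.
δ = arcsin(-0.358653) = -21.02°.

δ = -21.02°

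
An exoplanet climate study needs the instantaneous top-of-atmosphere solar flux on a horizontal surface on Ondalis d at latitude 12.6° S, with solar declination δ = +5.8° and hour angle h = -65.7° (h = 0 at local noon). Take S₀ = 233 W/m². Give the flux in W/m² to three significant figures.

cos θ_z = sin φ sin δ + cos φ cos δ cos h = -0.022045 + 0.399548 = 0.377503.
Flux = S₀ · cos θ_z = 233 × 0.377503 = 87.96 W/m².

88.0 W/m²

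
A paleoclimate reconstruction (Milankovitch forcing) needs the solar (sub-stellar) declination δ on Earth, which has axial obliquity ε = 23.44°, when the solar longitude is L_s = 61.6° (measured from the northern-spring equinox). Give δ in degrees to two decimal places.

δ = +20.48°

sin δ = sin ε · sin L_s = sin 23.44° × sin 61.6° = 0.349914.
δ = arcsin(0.349914) = +20.48°.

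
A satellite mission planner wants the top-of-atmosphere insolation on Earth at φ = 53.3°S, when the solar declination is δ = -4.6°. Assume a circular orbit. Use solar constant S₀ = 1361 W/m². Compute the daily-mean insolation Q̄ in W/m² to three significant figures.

cos H₀ = −tan(-53.3°) tan(-4.600°) = -0.1079, H₀ = 1.6789 rad.
Bracket: H₀ sin φ sin δ + cos φ cos δ sin H₀ = 1.6789×-0.80178×-0.08020 + 0.59763×0.99678×0.99416 = 0.107958 + 0.592227 = 0.700185.
Q̄ = (S₀/π) × [bracket] = (1361/π) × 0.700185 = 303.3 W/m².

Q̄ ≈ 303 W/m²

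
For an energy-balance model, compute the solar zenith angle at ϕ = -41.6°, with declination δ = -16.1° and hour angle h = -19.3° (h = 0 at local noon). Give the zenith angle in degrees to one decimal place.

cos θ_z = sin ϕ sin δ + cos ϕ cos δ cos h = 0.184116 + 0.678092 = 0.862208.
θ_z = arccos(0.862208) = 30.4°.

θ_z = 30.4°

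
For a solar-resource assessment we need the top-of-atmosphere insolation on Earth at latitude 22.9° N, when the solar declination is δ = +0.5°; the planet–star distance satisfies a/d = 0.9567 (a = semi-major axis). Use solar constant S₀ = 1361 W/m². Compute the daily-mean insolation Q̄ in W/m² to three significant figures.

Q̄ ≈ 367 W/m²

cos H₀ = −tan(+22.9°) tan(+0.500°) = -0.0037, H₀ = 1.5745 rad.
Bracket: H₀ sin φ sin δ + cos φ cos δ sin H₀ = 1.5745×0.38912×0.00873 + 0.92119×0.99996×0.99999 = 0.005349 + 0.921144 = 0.926493.
Inverse-square distance factor (a/d)² = 0.9567² = 0.915275.
Q̄ = (S₀/π) × 0.915275 × [bracket] = (1361/π) × 0.915275 × 0.926493 = 367.4 W/m².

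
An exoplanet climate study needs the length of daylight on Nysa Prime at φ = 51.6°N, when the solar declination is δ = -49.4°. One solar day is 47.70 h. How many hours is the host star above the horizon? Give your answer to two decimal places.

0.00 h

cos H₀ = −tan φ · tan δ = 1.4720 ≥ 1, so the host star never rises (polar night) and H₀ = 0.
Daylight = 2H₀/(2π) × 47.70 h = (0.0000/π) × 47.70 = 0.00 h.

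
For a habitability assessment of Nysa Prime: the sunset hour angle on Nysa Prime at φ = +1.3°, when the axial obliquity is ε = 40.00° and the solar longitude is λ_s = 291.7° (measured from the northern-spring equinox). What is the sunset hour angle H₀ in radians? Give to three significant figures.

Solar declination: sin δ = sin ε · sin λ_s = sin 40.00° × sin 291.7° = -0.59723, so δ = -36.672°.
cos H₀ = −tan φ · tan δ = −tan(+1.3°) × tan(-36.672°) = 0.0169, so H₀ = 1.5539 rad = 89.03°.

H₀ = 1.55 rad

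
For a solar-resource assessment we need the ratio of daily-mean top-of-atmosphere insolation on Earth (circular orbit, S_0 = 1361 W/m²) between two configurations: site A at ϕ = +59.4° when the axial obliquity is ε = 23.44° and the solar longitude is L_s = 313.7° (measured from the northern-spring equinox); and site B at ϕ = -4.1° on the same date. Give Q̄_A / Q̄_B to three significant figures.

Q̄_A / Q̄_B ≈ 0.165

— Configuration A (ϕ=+59.4°):
Solar declination: sin δ = sin ε · sin L_s = sin 23.44° × sin 313.7° = -0.28759, so δ = -16.714°.
cos h₀ = −tan(+59.4°) tan(-16.714°) = 0.5077, h₀ = 1.0382 rad.
Bracket: h₀ sin ϕ sin δ + cos ϕ cos δ sin h₀ = 1.0382×0.86074×-0.28759 + 0.50904×0.95775×0.86151 = -0.256996 + 0.420015 = 0.163019.
Q̄ = (S_0/π) × [bracket] = (1361/π) × 0.163019 = 70.623 W/m².
— Configuration B (ϕ=-4.1°):
cos h₀ = −tan(-4.1°) tan(-16.714°) = -0.0215, h₀ = 1.5923 rad.
Bracket: h₀ sin ϕ sin δ + cos ϕ cos δ sin h₀ = 1.5923×-0.07150×-0.28759 + 0.99744×0.95775×0.99977 = 0.032742 + 0.955078 = 0.987820.
Q̄ = (S_0/π) × [bracket] = (1361/π) × 0.987820 = 427.94 W/m².
Ratio Q̄_A / Q̄_B = 70.623 / 427.94 = 0.1650.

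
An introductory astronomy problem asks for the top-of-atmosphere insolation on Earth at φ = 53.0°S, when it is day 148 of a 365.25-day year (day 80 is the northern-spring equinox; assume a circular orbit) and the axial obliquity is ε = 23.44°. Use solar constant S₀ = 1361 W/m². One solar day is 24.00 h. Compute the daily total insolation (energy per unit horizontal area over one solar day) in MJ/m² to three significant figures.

6.69 MJ/m²

Solar longitude: λ_s = 360° × (148 − 80)/365.25 = 67.023°.
sin δ = sin 23.44° × sin 67.023° = 0.36623, so δ = +21.483°.
cos H₀ = −tan(-53.0°) tan(+21.483°) = 0.5223, H₀ = 1.0213 rad.
Bracket: H₀ sin φ sin δ + cos φ cos δ sin H₀ = 1.0213×-0.79864×0.36623 + 0.60182×0.93053×0.85277 = -0.298716 + 0.477561 = 0.178845.
Q̄ = (S₀/π) × [bracket] = (1361/π) × 0.178845 = 77.479 W/m².
Daily total = Q̄ × 24.00 h × 3600 s/h = 77.479 × 24.00 × 3600 / 10⁶ = 6.694 MJ/m².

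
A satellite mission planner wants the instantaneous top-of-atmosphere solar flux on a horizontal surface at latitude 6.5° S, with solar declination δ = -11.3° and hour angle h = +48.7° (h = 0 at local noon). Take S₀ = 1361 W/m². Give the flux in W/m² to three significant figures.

cos θ_z = sin φ sin δ + cos φ cos δ cos h = 0.022182 + 0.643047 = 0.665229.
Flux = S₀ · cos θ_z = 1361 × 0.665229 = 905.4 W/m².

905 W/m²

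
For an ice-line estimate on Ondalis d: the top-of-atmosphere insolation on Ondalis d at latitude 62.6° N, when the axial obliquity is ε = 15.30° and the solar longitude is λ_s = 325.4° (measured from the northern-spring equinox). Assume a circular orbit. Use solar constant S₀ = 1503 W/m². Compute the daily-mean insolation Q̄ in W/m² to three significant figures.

Solar declination: sin δ = sin ε · sin λ_s = sin 15.30° × sin 325.4° = -0.14984, so δ = -8.618°.
cos H₀ = −tan(+62.6°) tan(-8.618°) = 0.2924, H₀ = 1.2741 rad.
Bracket: H₀ sin φ sin δ + cos φ cos δ sin H₀ = 1.2741×0.88782×-0.14984 + 0.46020×0.98871×0.95631 = -0.169495 + 0.435125 = 0.265630.
Q̄ = (S₀/π) × [bracket] = (1503/π) × 0.265630 = 127.1 W/m².

Q̄ ≈ 127 W/m²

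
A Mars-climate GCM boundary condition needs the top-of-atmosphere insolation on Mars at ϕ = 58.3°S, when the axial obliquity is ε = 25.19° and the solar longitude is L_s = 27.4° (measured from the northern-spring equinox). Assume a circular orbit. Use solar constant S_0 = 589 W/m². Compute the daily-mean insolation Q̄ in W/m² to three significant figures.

Q̄ ≈ 52.6 W/m²

Solar declination: sin δ = sin ε · sin L_s = sin 25.19° × sin 27.4° = 0.19587, so δ = +11.296°.
cos h₀ = −tan(-58.3°) tan(+11.296°) = 0.3234, h₀ = 1.2415 rad.
Bracket: h₀ sin ϕ sin δ + cos ϕ cos δ sin h₀ = 1.2415×-0.85081×0.19587 + 0.52547×0.98063×0.94626 = -0.206894 + 0.487600 = 0.280706.
Q̄ = (S_0/π) × [bracket] = (589/π) × 0.280706 = 52.63 W/m².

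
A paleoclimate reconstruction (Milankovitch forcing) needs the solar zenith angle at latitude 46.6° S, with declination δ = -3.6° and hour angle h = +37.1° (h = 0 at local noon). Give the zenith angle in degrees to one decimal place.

cos θ_z = sin φ sin δ + cos φ cos δ cos h = 0.045622 + 0.546929 = 0.592551.
θ_z = arccos(0.592551) = 53.7°.

θ_z = 53.7°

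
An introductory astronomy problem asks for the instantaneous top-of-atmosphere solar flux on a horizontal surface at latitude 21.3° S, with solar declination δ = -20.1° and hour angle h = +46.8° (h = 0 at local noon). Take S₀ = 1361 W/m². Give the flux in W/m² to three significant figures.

985 W/m²

cos θ_z = sin φ sin δ + cos φ cos δ cos h = 0.124835 + 0.598942 = 0.723777.
Flux = S₀ · cos θ_z = 1361 × 0.723777 = 985.1 W/m².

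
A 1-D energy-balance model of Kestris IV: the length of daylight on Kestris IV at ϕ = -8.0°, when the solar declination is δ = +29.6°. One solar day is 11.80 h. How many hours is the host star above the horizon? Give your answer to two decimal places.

5.60 h

cos h₀ = −tan ϕ · tan δ = −tan(-8.0°) × tan(+29.600°) = 0.0798, so h₀ = 1.4909 rad = 85.42°.
Daylight = 2h₀/(2π) × 11.80 h = (1.4909/π) × 11.80 = 5.60 h.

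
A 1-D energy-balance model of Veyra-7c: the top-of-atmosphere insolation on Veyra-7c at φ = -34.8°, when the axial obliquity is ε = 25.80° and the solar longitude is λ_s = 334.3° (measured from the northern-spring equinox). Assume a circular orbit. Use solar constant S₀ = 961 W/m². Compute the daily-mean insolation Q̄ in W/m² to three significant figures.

Solar declination: sin δ = sin ε · sin λ_s = sin 25.80° × sin 334.3° = -0.18874, so δ = -10.879°.
cos H₀ = −tan(-34.8°) tan(-10.879°) = -0.1336, H₀ = 1.7048 rad.
Bracket: H₀ sin φ sin δ + cos φ cos δ sin H₀ = 1.7048×-0.57071×-0.18874 + 0.82115×0.98203×0.99104 = 0.183634 + 0.799169 = 0.982803.
Q̄ = (S₀/π) × [bracket] = (961/π) × 0.982803 = 300.6 W/m².

Q̄ ≈ 301 W/m²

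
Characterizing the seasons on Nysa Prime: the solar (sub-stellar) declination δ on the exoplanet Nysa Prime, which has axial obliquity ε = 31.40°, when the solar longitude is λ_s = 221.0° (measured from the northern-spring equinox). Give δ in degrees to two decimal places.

δ = -19.99°

sin δ = sin ε · sin λ_s = sin 31.40° × sin 221.0° = -0.341813.
δ = arcsin(-0.341813) = -19.99°.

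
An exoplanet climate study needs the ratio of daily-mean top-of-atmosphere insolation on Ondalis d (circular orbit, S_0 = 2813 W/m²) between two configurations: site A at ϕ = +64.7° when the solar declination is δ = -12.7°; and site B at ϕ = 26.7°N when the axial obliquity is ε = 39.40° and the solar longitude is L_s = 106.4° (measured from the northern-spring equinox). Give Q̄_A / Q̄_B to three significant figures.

Q̄_A / Q̄_B ≈ 0.128

— Configuration A (ϕ=+64.7°):
cos h₀ = −tan(+64.7°) tan(-12.700°) = 0.4768, h₀ = 1.0738 rad.
Bracket: h₀ sin ϕ sin δ + cos ϕ cos δ sin h₀ = 1.0738×0.90408×-0.21985 + 0.42736×0.97553×0.87904 = -0.213431 + 0.366474 = 0.153043.
Q̄ = (S_0/π) × [bracket] = (2813/π) × 0.153043 = 137.04 W/m².
— Configuration B (ϕ=+26.7°):
Solar declination: sin δ = sin ε · sin L_s = sin 39.40° × sin 106.4° = 0.60891, so δ = +37.510°.
cos h₀ = −tan(+26.7°) tan(+37.510°) = -0.3861, h₀ = 1.9672 rad.
Bracket: h₀ sin ϕ sin δ + cos ϕ cos δ sin h₀ = 1.9672×0.44932×0.60891 + 0.89337×0.79324×0.92247 = 0.538217 + 0.653715 = 1.191932.
Q̄ = (S_0/π) × [bracket] = (2813/π) × 1.191932 = 1067.3 W/m².
Ratio Q̄_A / Q̄_B = 137.04 / 1067.3 = 0.1284.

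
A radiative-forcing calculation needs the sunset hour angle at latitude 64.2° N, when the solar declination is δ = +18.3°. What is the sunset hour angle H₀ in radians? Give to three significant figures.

cos H₀ = −tan φ · tan δ = −tan(+64.2°) × tan(+18.300°) = -0.6841, so H₀ = 2.3242 rad = 133.17°.

H₀ = 2.32 rad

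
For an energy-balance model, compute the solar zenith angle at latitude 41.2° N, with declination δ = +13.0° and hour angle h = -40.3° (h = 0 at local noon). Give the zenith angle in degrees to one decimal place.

cos θ_z = sin ϕ sin δ + cos ϕ cos δ cos h = 0.148173 + 0.559135 = 0.707308.
θ_z = arccos(0.707308) = 45.0°.

θ_z = 45.0°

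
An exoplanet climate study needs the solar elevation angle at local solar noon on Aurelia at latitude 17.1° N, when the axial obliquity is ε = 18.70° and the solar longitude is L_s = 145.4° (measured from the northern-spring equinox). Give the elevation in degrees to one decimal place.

Solar declination: sin δ = sin ε · sin L_s = sin 18.70° × sin 145.4° = 0.18206, so δ = +10.490°.
At local noon the hour angle is zero, so the zenith angle equals |ϕ − δ| = |+17.1° − (+10.490°)| = 6.610°.
Elevation = 90° − 6.610° = 83.4°.

83.4°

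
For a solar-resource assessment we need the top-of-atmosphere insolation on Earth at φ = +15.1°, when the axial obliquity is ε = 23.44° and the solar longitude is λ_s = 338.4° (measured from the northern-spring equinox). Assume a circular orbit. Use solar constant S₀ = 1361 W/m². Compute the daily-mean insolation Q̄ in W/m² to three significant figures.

Solar declination: sin δ = sin ε · sin λ_s = sin 23.44° × sin 338.4° = -0.14644, so δ = -8.420°.
cos H₀ = −tan(+15.1°) tan(-8.420°) = 0.0399, H₀ = 1.5308 rad.
Bracket: H₀ sin φ sin δ + cos φ cos δ sin H₀ = 1.5308×0.26050×-0.14644 + 0.96547×0.98922×0.99920 = -0.058396 + 0.954298 = 0.895902.
Q̄ = (S₀/π) × [bracket] = (1361/π) × 0.895902 = 388.1 W/m².

Q̄ ≈ 388 W/m²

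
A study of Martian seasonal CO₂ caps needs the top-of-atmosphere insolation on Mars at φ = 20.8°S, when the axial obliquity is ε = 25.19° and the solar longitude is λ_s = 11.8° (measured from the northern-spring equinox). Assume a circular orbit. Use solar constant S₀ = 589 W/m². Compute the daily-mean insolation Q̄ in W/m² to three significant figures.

Q̄ ≈ 166 W/m²

Solar declination: sin δ = sin ε · sin λ_s = sin 25.19° × sin 11.8° = 0.08704, so δ = +4.993°.
cos H₀ = −tan(-20.8°) tan(+4.993°) = 0.0332, H₀ = 1.5376 rad.
Bracket: H₀ sin φ sin δ + cos φ cos δ sin H₀ = 1.5376×-0.35511×0.08704 + 0.93483×0.99621×0.99945 = -0.047525 + 0.930775 = 0.883250.
Q̄ = (S₀/π) × [bracket] = (589/π) × 0.883250 = 165.6 W/m².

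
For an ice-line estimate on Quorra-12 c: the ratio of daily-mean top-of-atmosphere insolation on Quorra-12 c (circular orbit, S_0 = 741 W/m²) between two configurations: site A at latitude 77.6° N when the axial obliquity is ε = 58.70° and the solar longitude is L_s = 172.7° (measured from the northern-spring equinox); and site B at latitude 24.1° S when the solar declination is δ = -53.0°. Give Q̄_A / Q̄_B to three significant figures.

Q̄_A / Q̄_B ≈ 0.350

— Configuration A (ϕ=+77.6°):
Solar declination: sin δ = sin ε · sin L_s = sin 58.70° × sin 172.7° = 0.10857, so δ = +6.233°.
cos h₀ = −tan(+77.6°) tan(+6.233°) = -0.4967, h₀ = 2.0906 rad.
Bracket: h₀ sin ϕ sin δ + cos ϕ cos δ sin h₀ = 2.0906×0.97667×0.10857 + 0.21474×0.99409×0.86789 = 0.221681 + 0.185269 = 0.406950.
Q̄ = (S_0/π) × [bracket] = (741/π) × 0.406950 = 95.986 W/m².
— Configuration B (ϕ=-24.1°):
cos h₀ = −tan(-24.1°) tan(-53.000°) = -0.5936, h₀ = 2.2063 rad.
Bracket: h₀ sin ϕ sin δ + cos ϕ cos δ sin h₀ = 2.2063×-0.40833×-0.79864 + 0.91283×0.60182×0.80475 = 0.719494 + 0.442097 = 1.161591.
Q̄ = (S_0/π) × [bracket] = (741/π) × 1.161591 = 273.98 W/m².
Ratio Q̄_A / Q̄_B = 95.986 / 273.98 = 0.3503.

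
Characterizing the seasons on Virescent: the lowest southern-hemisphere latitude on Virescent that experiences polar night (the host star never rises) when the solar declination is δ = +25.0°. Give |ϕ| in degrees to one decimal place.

|ϕ| = 65.0°

Polar night requires cos h₀ = −tan ϕ tan δ ≥ 1, i.e. tan ϕ tan δ ≤ −1.
The boundary is |tan ϕ| · |tan δ| = 1, so |ϕ| = 90° − |δ| = 90° − 25.0° = 65.0° in the southern hemisphere.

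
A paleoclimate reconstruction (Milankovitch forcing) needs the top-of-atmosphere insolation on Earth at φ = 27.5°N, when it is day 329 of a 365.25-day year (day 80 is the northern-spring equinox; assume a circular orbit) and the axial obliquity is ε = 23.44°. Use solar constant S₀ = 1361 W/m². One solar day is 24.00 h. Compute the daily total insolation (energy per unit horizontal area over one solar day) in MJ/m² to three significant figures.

21.8 MJ/m²

Solar longitude: λ_s = 360° × (329 − 80)/365.25 = 245.421°.
sin δ = sin 23.44° × sin 245.421° = -0.36174, so δ = -21.207°.
cos H₀ = −tan(+27.5°) tan(-21.207°) = 0.2020, H₀ = 1.3674 rad.
Bracket: H₀ sin φ sin δ + cos φ cos δ sin H₀ = 1.3674×0.46175×-0.36174 + 0.88701×0.93228×0.97939 = -0.228402 + 0.809898 = 0.581496.
Q̄ = (S₀/π) × [bracket] = (1361/π) × 0.581496 = 251.92 W/m².
Daily total = Q̄ × 24.00 h × 3600 s/h = 251.92 × 24.00 × 3600 / 10⁶ = 21.77 MJ/m².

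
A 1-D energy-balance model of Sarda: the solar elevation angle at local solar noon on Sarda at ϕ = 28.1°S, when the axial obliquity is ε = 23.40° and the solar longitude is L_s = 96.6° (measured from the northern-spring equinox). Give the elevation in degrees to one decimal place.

38.7°

Solar declination: sin δ = sin ε · sin L_s = sin 23.40° × sin 96.6° = 0.39452, so δ = +23.236°.
At local noon the hour angle is zero, so the zenith angle equals |ϕ − δ| = |-28.1° − (+23.236°)| = 51.336°.
Elevation = 90° − 51.336° = 38.7°.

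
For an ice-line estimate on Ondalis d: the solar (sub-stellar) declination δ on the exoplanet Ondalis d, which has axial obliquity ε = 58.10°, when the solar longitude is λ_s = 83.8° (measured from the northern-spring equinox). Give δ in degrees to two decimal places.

δ = +57.57°

sin δ = sin ε · sin λ_s = sin 58.10° × sin 83.8° = 0.844006.
δ = arcsin(0.844006) = +57.57°.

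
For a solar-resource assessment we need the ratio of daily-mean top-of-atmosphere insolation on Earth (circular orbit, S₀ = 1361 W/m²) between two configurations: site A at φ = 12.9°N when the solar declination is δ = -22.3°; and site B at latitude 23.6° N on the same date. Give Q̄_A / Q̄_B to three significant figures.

Q̄_A / Q̄_B ≈ 1.24

— Configuration A (φ=+12.9°):
cos H₀ = −tan(+12.9°) tan(-22.300°) = 0.0939, H₀ = 1.4767 rad.
Bracket: H₀ sin φ sin δ + cos φ cos δ sin H₀ = 1.4767×0.22325×-0.37946 + 0.97476×0.92521×0.99558 = -0.125098 + 0.897871 = 0.772773.
Q̄ = (S₀/π) × [bracket] = (1361/π) × 0.772773 = 334.78 W/m².
— Configuration B (φ=+23.6°):
cos H₀ = −tan(+23.6°) tan(-22.300°) = 0.1792, H₀ = 1.3906 rad.
Bracket: H₀ sin φ sin δ + cos φ cos δ sin H₀ = 1.3906×0.40035×-0.37946 + 0.91636×0.92521×0.98382 = -0.211256 + 0.834108 = 0.622852.
Q̄ = (S₀/π) × [bracket] = (1361/π) × 0.622852 = 269.83 W/m².
Ratio Q̄_A / Q̄_B = 334.78 / 269.83 = 1.241.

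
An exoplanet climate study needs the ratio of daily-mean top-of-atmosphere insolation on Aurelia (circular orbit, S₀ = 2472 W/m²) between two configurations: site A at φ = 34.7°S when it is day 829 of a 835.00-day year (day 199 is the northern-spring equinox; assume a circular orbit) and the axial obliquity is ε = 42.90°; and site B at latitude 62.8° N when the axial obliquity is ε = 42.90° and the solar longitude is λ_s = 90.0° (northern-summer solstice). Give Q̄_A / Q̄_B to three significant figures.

— Configuration A (φ=-34.7°):
Solar longitude: λ_s = 360° × (829 − 199)/835.00 = 271.617°.
sin δ = sin 42.90° × sin 271.617° = -0.68045, so δ = -42.879°.
cos H₀ = −tan(-34.7°) tan(-42.879°) = -0.6430, H₀ = 2.2692 rad.
Bracket: H₀ sin φ sin δ + cos φ cos δ sin H₀ = 2.2692×-0.56928×-0.68045 + 0.82214×0.73279×0.76589 = 0.879012 + 0.461415 = 1.340427.
Q̄ = (S₀/π) × [bracket] = (2472/π) × 1.340427 = 1054.7 W/m².
— Configuration B (φ=+62.8°):
Solar declination: sin δ = sin ε · sin λ_s = sin 42.90° × sin 90.0° = 0.68072, so δ = +42.900°.
cos H₀ = −tan(+62.8°) tan(+42.900°) = -1.8081 ≤ −1 ⇒ polar day, H₀ = π.
Bracket: H₀ sin φ sin δ + cos φ cos δ sin H₀ = 3.1416×0.88942×0.68072 + 0.45710×0.73254×0.00000 = 1.902069 + 0.000000 = 1.902069.
Q̄ = (S₀/π) × [bracket] = (2472/π) × 1.902069 = 1496.7 W/m².
Ratio Q̄_A / Q̄_B = 1054.7 / 1496.7 = 0.7047.

Q̄_A / Q̄_B ≈ 0.705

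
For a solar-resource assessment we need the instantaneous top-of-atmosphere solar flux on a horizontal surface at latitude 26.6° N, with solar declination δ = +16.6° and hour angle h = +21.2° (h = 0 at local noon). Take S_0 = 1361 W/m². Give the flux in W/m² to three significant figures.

1.26e+03 W/m²

cos θ_z = sin ϕ sin δ + cos ϕ cos δ cos h = 0.127920 + 0.798897 = 0.926817.
Flux = S_0 · cos θ_z = 1361 × 0.926817 = 1261 W/m².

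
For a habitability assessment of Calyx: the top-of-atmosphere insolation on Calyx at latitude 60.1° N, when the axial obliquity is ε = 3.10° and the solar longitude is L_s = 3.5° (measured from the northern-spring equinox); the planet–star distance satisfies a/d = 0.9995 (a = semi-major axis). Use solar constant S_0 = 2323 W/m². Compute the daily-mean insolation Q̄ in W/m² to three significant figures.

Solar declination: sin δ = sin ε · sin L_s = sin 3.10° × sin 3.5° = 0.00330, so δ = +0.189°.
cos h₀ = −tan(+60.1°) tan(+0.189°) = -0.0057, h₀ = 1.5765 rad.
Bracket: h₀ sin ϕ sin δ + cos ϕ cos δ sin h₀ = 1.5765×0.86690×0.00330 + 0.49849×0.99999×0.99998 = 0.004510 + 0.498475 = 0.502985.
Inverse-square distance factor (a/d)² = 0.9995² = 0.999000.
Q̄ = (S_0/π) × 0.999000 × [bracket] = (2323/π) × 0.999000 × 0.502985 = 371.6 W/m².

Q̄ ≈ 372 W/m²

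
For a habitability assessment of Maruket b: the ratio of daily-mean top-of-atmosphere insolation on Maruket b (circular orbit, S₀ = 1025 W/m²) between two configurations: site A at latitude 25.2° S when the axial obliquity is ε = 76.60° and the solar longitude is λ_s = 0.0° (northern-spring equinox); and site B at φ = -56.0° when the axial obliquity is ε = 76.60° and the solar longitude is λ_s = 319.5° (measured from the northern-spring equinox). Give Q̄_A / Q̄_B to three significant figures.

Q̄_A / Q̄_B ≈ 0.550

— Configuration A (φ=-25.2°):
Solar declination: sin δ = sin ε · sin λ_s = sin 76.60° × sin 0.0° = 0.00000, so δ = +0.000°.
cos H₀ = −tan(-25.2°) tan(+0.000°) = 0.0000, H₀ = 1.5708 rad.
Bracket: H₀ sin φ sin δ + cos φ cos δ sin H₀ = 1.5708×-0.42578×0.00000 + 0.90483×1.00000×1.00000 = -0.000000 + 0.904830 = 0.904830.
Q̄ = (S₀/π) × [bracket] = (1025/π) × 0.904830 = 295.22 W/m².
— Configuration B (φ=-56.0°):
Solar declination: sin δ = sin ε · sin λ_s = sin 76.60° × sin 319.5° = -0.63177, so δ = -39.181°.
cos H₀ = −tan(-56.0°) tan(-39.181°) = -1.2083 ≤ −1 ⇒ polar day, H₀ = π.
Bracket: H₀ sin φ sin δ + cos φ cos δ sin H₀ = 3.1416×-0.82904×-0.63177 + 0.55919×0.77516×0.00000 = 1.645453 + 0.000000 = 1.645453.
Q̄ = (S₀/π) × [bracket] = (1025/π) × 1.645453 = 536.86 W/m².
Ratio Q̄_A / Q̄_B = 295.22 / 536.86 = 0.5499.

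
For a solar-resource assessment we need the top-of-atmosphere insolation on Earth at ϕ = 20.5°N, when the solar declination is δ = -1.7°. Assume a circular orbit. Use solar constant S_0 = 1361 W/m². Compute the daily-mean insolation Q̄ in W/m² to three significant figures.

cos h₀ = −tan(+20.5°) tan(-1.700°) = 0.0111, h₀ = 1.5597 rad.
Bracket: h₀ sin ϕ sin δ + cos ϕ cos δ sin h₀ = 1.5597×0.35021×-0.02967 + 0.93667×0.99956×0.99994 = -0.016206 + 0.936202 = 0.919996.
Q̄ = (S_0/π) × [bracket] = (1361/π) × 0.919996 = 398.6 W/m².

Q̄ ≈ 399 W/m²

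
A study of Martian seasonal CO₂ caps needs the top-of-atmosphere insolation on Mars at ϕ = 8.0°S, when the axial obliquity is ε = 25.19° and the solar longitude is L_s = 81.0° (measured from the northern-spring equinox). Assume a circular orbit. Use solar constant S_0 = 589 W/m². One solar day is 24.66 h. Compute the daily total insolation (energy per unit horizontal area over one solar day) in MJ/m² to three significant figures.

Solar declination: sin δ = sin ε · sin L_s = sin 25.19° × sin 81.0° = 0.42038, so δ = +24.859°.
cos h₀ = −tan(-8.0°) tan(+24.859°) = 0.0651, h₀ = 1.5056 rad.
Bracket: h₀ sin ϕ sin δ + cos ϕ cos δ sin h₀ = 1.5056×-0.13917×0.42038 + 0.99027×0.90735×0.99788 = -0.088084 + 0.896617 = 0.808533.
Q̄ = (S_0/π) × [bracket] = (589/π) × 0.808533 = 151.59 W/m².
Daily total = Q̄ × 24.66 h × 3600 s/h = 151.59 × 24.66 × 3600 / 10⁶ = 13.46 MJ/m².

13.5 MJ/m²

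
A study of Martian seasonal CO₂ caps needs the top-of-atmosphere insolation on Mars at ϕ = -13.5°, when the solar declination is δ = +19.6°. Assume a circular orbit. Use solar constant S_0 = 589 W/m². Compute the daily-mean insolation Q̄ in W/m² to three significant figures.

Q̄ ≈ 149 W/m²

cos h₀ = −tan(-13.5°) tan(+19.600°) = 0.0855, h₀ = 1.4852 rad.
Bracket: h₀ sin ϕ sin δ + cos ϕ cos δ sin h₀ = 1.4852×-0.23345×0.33545 + 0.97237×0.94206×0.99634 = -0.116307 + 0.912678 = 0.796371.
Q̄ = (S_0/π) × [bracket] = (589/π) × 0.796371 = 149.3 W/m².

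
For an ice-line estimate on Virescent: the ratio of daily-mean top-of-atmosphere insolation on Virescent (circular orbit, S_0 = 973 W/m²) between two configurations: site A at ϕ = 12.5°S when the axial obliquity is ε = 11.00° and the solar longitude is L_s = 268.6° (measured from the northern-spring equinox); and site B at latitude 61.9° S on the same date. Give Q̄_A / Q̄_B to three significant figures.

— Configuration A (ϕ=-12.5°):
Solar declination: sin δ = sin ε · sin L_s = sin 11.00° × sin 268.6° = -0.19075, so δ = -10.997°.
cos h₀ = −tan(-12.5°) tan(-10.997°) = -0.0431, h₀ = 1.6139 rad.
Bracket: h₀ sin ϕ sin δ + cos ϕ cos δ sin h₀ = 1.6139×-0.21644×-0.19075 + 0.97630×0.98164×0.99907 = 0.066631 + 0.957484 = 1.024115.
Q̄ = (S_0/π) × [bracket] = (973/π) × 1.024115 = 317.18 W/m².
— Configuration B (ϕ=-61.9°):
cos h₀ = −tan(-61.9°) tan(-10.997°) = -0.3639, h₀ = 1.9433 rad.
Bracket: h₀ sin ϕ sin δ + cos ϕ cos δ sin h₀ = 1.9433×-0.88213×-0.19075 + 0.47101×0.98164×0.93143 = 0.326992 + 0.430658 = 0.757650.
Q̄ = (S_0/π) × [bracket] = (973/π) × 0.757650 = 234.66 W/m².
Ratio Q̄_A / Q̄_B = 317.18 / 234.66 = 1.352.

Q̄_A / Q̄_B ≈ 1.35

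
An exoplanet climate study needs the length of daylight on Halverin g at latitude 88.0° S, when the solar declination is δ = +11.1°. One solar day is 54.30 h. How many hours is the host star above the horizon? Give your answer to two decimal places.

cos h₀ = −tan ϕ · tan δ = 5.6182 ≥ 1, so the host star never rises (polar night) and h₀ = 0.
Daylight = 2h₀/(2π) × 54.30 h = (0.0000/π) × 54.30 = 0.00 h.

0.00 h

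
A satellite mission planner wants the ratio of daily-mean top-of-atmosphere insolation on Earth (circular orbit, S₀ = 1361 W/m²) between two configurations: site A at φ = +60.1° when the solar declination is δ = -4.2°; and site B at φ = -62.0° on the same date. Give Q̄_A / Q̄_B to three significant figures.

Q̄_A / Q̄_B ≈ 0.699

— Configuration A (φ=+60.1°):
cos H₀ = −tan(+60.1°) tan(-4.200°) = 0.1277, H₀ = 1.4427 rad.
Bracket: H₀ sin φ sin δ + cos φ cos δ sin H₀ = 1.4427×0.86690×-0.07324 + 0.49849×0.99731×0.99181 = -0.091600 + 0.493077 = 0.401477.
Q̄ = (S₀/π) × [bracket] = (1361/π) × 0.401477 = 173.93 W/m².
— Configuration B (φ=-62.0°):
cos H₀ = −tan(-62.0°) tan(-4.200°) = -0.1381, H₀ = 1.7094 rad.
Bracket: H₀ sin φ sin δ + cos φ cos δ sin H₀ = 1.7094×-0.88295×-0.07324 + 0.46947×0.99731×0.99042 = 0.110542 + 0.463722 = 0.574264.
Q̄ = (S₀/π) × [bracket] = (1361/π) × 0.574264 = 248.78 W/m².
Ratio Q̄_A / Q̄_B = 173.93 / 248.78 = 0.6991.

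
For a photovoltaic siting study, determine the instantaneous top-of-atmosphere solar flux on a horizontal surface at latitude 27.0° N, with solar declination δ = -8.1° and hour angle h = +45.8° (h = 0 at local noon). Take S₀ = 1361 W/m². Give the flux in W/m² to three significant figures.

cos θ_z = sin φ sin δ + cos φ cos δ cos h = -0.063968 + 0.614982 = 0.551014.
Flux = S₀ · cos θ_z = 1361 × 0.551014 = 749.9 W/m².

750 W/m²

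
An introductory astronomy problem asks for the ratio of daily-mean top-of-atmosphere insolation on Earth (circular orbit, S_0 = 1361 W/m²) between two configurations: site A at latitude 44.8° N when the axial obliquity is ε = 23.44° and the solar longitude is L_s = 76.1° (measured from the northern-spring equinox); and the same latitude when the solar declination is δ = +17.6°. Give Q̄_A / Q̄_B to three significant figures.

Q̄_A / Q̄_B ≈ 1.09

— Configuration A (ϕ=+44.8°):
Solar declination: sin δ = sin ε · sin L_s = sin 23.44° × sin 76.1° = 0.38614, so δ = +22.715°.
cos h₀ = −tan(+44.8°) tan(+22.715°) = -0.4157, h₀ = 1.9995 rad.
Bracket: h₀ sin ϕ sin δ + cos ϕ cos δ sin h₀ = 1.9995×0.70463×0.38614 + 0.70957×0.92244×0.90950 = 0.544036 + 0.595300 = 1.139336.
Q̄ = (S_0/π) × [bracket] = (1361/π) × 1.139336 = 493.58 W/m².
— Configuration B (ϕ=+44.8°):
cos h₀ = −tan(+44.8°) tan(+17.600°) = -0.3150, h₀ = 1.8913 rad.
Bracket: h₀ sin ϕ sin δ + cos ϕ cos δ sin h₀ = 1.8913×0.70463×0.30237 + 0.70957×0.95319×0.94909 = 0.402958 + 0.641922 = 1.044880.
Q̄ = (S_0/π) × [bracket] = (1361/π) × 1.044880 = 452.66 W/m².
Ratio Q̄_A / Q̄_B = 493.58 / 452.66 = 1.090.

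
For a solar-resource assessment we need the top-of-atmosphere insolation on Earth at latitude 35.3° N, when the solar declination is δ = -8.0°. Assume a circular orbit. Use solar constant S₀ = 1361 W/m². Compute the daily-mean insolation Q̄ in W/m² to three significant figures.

cos H₀ = −tan(+35.3°) tan(-8.000°) = 0.0995, H₀ = 1.4711 rad.
Bracket: H₀ sin φ sin δ + cos φ cos δ sin H₀ = 1.4711×0.57786×-0.13917 + 0.81614×0.99027×0.99504 = -0.118307 + 0.804190 = 0.685883.
Q̄ = (S₀/π) × [bracket] = (1361/π) × 0.685883 = 297.1 W/m².

Q̄ ≈ 297 W/m²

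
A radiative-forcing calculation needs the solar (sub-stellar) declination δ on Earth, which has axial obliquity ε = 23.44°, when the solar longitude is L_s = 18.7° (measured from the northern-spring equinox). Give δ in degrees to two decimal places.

sin δ = sin ε · sin L_s = sin 23.44° × sin 18.7° = 0.127536.
δ = arcsin(0.127536) = +7.33°.

δ = +7.33°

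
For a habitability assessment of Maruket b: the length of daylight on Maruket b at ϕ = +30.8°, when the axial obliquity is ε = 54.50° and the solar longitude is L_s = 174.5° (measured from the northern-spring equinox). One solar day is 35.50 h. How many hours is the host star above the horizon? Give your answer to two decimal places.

18.28 h

Solar declination: sin δ = sin ε · sin L_s = sin 54.50° × sin 174.5° = 0.07803, so δ = +4.475°.
cos h₀ = −tan ϕ · tan δ = −tan(+30.8°) × tan(+4.475°) = -0.0467, so h₀ = 1.6175 rad = 92.67°.
Daylight = 2h₀/(2π) × 35.50 h = (1.6175/π) × 35.50 = 18.28 h.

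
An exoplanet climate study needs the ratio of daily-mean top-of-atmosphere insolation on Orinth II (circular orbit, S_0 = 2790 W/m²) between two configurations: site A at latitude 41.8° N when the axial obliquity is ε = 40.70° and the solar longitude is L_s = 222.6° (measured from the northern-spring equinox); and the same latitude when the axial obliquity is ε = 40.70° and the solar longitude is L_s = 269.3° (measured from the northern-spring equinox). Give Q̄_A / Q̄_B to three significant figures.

Q̄_A / Q̄_B ≈ 4.55

— Configuration A (ϕ=+41.8°):
Solar declination: sin δ = sin ε · sin L_s = sin 40.70° × sin 222.6° = -0.44139, so δ = -26.193°.
cos h₀ = −tan(+41.8°) tan(-26.193°) = 0.4398, h₀ = 1.1154 rad.
Bracket: h₀ sin ϕ sin δ + cos ϕ cos δ sin h₀ = 1.1154×0.66653×-0.44139 + 0.74548×0.89732×0.89809 = -0.328150 + 0.600763 = 0.272613.
Q̄ = (S_0/π) × [bracket] = (2790/π) × 0.272613 = 242.10 W/m².
— Configuration B (ϕ=+41.8°):
Solar declination: sin δ = sin ε · sin L_s = sin 40.70° × sin 269.3° = -0.65205, so δ = -40.696°.
cos h₀ = −tan(+41.8°) tan(-40.696°) = 0.7690, h₀ = 0.6936 rad.
Bracket: h₀ sin ϕ sin δ + cos ϕ cos δ sin h₀ = 0.6936×0.66653×-0.65205 + 0.74548×0.75818×0.63931 = -0.301446 + 0.361343 = 0.059897.
Q̄ = (S_0/π) × [bracket] = (2790/π) × 0.059897 = 53.194 W/m².
Ratio Q̄_A / Q̄_B = 242.10 / 53.194 = 4.551.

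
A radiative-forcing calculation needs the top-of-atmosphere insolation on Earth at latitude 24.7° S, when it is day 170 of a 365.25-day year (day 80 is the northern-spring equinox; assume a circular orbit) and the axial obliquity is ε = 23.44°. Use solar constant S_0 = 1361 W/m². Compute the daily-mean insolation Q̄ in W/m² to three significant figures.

Q̄ ≈ 255 W/m²

Solar longitude: L_s = 360° × (170 − 80)/365.25 = 88.706°.
sin δ = sin 23.44° × sin 88.706° = 0.39769, so δ = +23.434°.
cos h₀ = −tan(-24.7°) tan(+23.434°) = 0.1994, h₀ = 1.3701 rad.
Bracket: h₀ sin ϕ sin δ + cos ϕ cos δ sin h₀ = 1.3701×-0.41787×0.39769 + 0.90851×0.91752×0.97993 = -0.227687 + 0.816846 = 0.589159.
Q̄ = (S_0/π) × [bracket] = (1361/π) × 0.589159 = 255.2 W/m².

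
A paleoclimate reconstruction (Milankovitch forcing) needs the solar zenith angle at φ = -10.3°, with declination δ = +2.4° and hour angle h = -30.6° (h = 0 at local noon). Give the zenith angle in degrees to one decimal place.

θ_z = 33.0°

cos θ_z = sin φ sin δ + cos φ cos δ cos h = -0.007487 + 0.846128 = 0.838641.
θ_z = arccos(0.838641) = 33.0°.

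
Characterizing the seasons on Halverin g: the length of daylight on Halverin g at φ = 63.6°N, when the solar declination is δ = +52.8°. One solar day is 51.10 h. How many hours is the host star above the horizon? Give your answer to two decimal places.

51.10 h

Sunrise equation: cos H₀ = −tan φ · tan δ = -2.6540 ≤ −1, so the host star never sets (polar day) and H₀ = π.
Daylight = 2H₀/(2π) × 51.10 h = (3.1416/π) × 51.10 = 51.10 h.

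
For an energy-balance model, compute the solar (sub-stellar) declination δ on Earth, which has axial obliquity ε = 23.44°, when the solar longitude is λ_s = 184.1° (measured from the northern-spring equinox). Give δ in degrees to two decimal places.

sin δ = sin ε · sin λ_s = sin 23.44° × sin 184.1° = -0.028441.
δ = arcsin(-0.028441) = -1.63°.

δ = -1.63°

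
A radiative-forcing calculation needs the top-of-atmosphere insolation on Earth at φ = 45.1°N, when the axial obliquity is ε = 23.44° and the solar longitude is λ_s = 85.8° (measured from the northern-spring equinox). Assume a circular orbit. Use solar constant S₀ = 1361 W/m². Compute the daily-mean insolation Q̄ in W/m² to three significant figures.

Solar declination: sin δ = sin ε · sin λ_s = sin 23.44° × sin 85.8° = 0.39672, so δ = +23.373°.
cos H₀ = −tan(+45.1°) tan(+23.373°) = -0.4337, H₀ = 2.0194 rad.
Bracket: H₀ sin φ sin δ + cos φ cos δ sin H₀ = 2.0194×0.70834×0.39672 + 0.70587×0.91794×0.90106 = 0.567477 + 0.583839 = 1.151316.
Q̄ = (S₀/π) × [bracket] = (1361/π) × 1.151316 = 498.8 W/m².

Q̄ ≈ 499 W/m²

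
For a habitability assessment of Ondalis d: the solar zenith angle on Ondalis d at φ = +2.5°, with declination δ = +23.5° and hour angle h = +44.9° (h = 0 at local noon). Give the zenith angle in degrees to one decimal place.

θ_z = 48.2°

cos θ_z = sin φ sin δ + cos φ cos δ cos h = 0.017393 + 0.648972 = 0.666365.
θ_z = arccos(0.666365) = 48.2°.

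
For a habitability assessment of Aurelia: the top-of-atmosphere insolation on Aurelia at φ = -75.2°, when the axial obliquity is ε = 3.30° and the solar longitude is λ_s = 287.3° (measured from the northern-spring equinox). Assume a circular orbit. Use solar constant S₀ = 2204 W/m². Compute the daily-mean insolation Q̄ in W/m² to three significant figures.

Solar declination: sin δ = sin ε · sin λ_s = sin 3.30° × sin 287.3° = -0.05496, so δ = -3.151°.
cos H₀ = −tan(-75.2°) tan(-3.151°) = -0.2083, H₀ = 1.7807 rad.
Bracket: H₀ sin φ sin δ + cos φ cos δ sin H₀ = 1.7807×-0.96682×-0.05496 + 0.25545×0.99849×0.97806 = 0.094620 + 0.249468 = 0.344088.
Q̄ = (S₀/π) × [bracket] = (2204/π) × 0.344088 = 241.4 W/m².

Q̄ ≈ 241 W/m²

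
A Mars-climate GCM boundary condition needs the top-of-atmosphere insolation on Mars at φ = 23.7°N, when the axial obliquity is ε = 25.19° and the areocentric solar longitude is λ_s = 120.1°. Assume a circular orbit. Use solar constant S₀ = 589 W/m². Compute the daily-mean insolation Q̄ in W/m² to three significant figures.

Q̄ ≈ 206 W/m²

sin δ = sin 25.19° × sin 120.1° = 0.36823, so δ = +21.606°.
cos H₀ = −tan(+23.7°) tan(+21.606°) = -0.1739, H₀ = 1.7455 rad.
Bracket: H₀ sin φ sin δ + cos φ cos δ sin H₀ = 1.7455×0.40195×0.36823 + 0.91566×0.92974×0.98477 = 0.258352 + 0.838360 = 1.096712.
Q̄ = (S₀/π) × [bracket] = (589/π) × 1.096712 = 205.6 W/m².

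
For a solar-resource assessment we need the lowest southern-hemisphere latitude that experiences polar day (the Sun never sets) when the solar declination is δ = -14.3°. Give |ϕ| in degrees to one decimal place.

|ϕ| = 75.7°

Polar day requires cos h₀ = −tan ϕ tan δ ≤ −1, i.e. tan ϕ tan δ ≥ 1.
The boundary is |tan ϕ| · |tan δ| = 1, so |ϕ| = 90° − |δ| = 90° − 14.3° = 75.7° in the southern hemisphere.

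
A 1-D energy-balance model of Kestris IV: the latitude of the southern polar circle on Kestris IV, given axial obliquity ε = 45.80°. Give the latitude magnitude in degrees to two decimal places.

44.20°

The polar circle is the lowest latitude that experiences at least one full rotation of continuous darkness at the northern-summer solstice; it lies at |ϕ| = 90° − ε = 90° − 45.80° = 44.20°.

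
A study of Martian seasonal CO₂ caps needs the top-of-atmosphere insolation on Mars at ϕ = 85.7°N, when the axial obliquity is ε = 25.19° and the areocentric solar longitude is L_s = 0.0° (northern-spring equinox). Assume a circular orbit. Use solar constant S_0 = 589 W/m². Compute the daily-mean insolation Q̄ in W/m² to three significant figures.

sin δ = sin 25.19° × sin 0.0° = 0.00000, so δ = +0.000°.
cos h₀ = −tan(+85.7°) tan(+0.000°) = -0.0000, h₀ = 1.5708 rad.
Bracket: h₀ sin ϕ sin δ + cos ϕ cos δ sin h₀ = 1.5708×0.99719×0.00000 + 0.07498×1.00000×1.00000 = 0.000000 + 0.074980 = 0.074980.
Q̄ = (S_0/π) × [bracket] = (589/π) × 0.074980 = 14.06 W/m².

Q̄ ≈ 14.1 W/m²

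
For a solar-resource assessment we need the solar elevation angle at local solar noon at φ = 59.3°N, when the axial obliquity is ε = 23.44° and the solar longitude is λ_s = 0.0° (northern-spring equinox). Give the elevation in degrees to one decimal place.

30.7°

Solar declination: sin δ = sin ε · sin λ_s = sin 23.44° × sin 0.0° = 0.00000, so δ = +0.000°.
At local noon the hour angle is zero, so the zenith angle equals |φ − δ| = |+59.3° − (+0.000°)| = 59.300°.
Elevation = 90° − 59.300° = 30.7°.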